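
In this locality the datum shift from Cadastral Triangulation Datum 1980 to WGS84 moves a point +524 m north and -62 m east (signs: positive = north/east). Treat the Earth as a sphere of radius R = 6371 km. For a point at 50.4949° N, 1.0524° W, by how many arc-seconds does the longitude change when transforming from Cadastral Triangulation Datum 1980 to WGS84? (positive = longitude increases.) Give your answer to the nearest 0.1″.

Δλ = -3.2″

At latitude 50.4949°, cos φ = 0.636147.
One radian of longitude at latitude φ spans R cos φ, so Δλ = ΔE / (R cos φ) = -62.0 / (6371000 × 0.636147) = -1.5298e-05 rad = -3.155″.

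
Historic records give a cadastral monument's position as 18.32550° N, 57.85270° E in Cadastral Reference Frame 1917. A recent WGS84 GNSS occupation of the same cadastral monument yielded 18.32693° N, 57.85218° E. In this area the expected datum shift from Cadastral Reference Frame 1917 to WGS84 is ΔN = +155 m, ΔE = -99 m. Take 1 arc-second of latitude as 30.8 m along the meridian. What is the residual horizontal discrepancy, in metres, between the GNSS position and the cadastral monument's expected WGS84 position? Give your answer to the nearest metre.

44 m

Observed coordinate differences: Δφ = +0.00143°, Δλ = -0.00052°.
Converting to metres (1° lat = 110880 m, cos φ = 0.949286): observed ΔN = 158.6 m, observed ΔE = -54.7 m.
Subtracting the expected shift leaves a residual of 158.6 − (155) = 3.6 m north and -54.7 − (-99) = 44.3 m east.
Residual distance = √(3.6² + 44.3²) = 44.4 m.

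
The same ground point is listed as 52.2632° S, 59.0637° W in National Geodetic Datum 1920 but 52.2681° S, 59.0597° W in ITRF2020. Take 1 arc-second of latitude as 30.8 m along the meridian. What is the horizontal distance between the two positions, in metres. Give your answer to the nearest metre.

607 m

Δφ = -52.2681° − -52.2632° = -0.0049°; Δλ = -59.0597° − -59.0637° = +0.0040°.
1° of latitude = 3600 × 30.80 = 110880 m.
ΔN = Δφ × 110880 = -543.3 m; ΔE = Δλ × 110880 × cos(-52.2632°) = +0.0040 × 110880 × 0.612035 = 271.4 m.
Distance = √(ΔE² + ΔN²) = √(271.4² + (-543.3)²) = 607.3 m.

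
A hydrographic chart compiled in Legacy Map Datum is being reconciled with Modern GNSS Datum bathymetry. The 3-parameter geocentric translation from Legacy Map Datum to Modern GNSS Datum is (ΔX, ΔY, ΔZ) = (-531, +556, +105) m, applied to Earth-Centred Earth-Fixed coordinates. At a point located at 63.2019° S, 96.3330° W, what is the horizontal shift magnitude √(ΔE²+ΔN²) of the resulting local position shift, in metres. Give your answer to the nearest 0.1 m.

The local east axis at (φ, λ) is (−sin λ, cos λ, 0), so ΔE = −sin(-96.3330°)·(-531) + cos(-96.3330°)·556 = -589.09 m.
The local north axis is (−sin φ cos λ, −sin φ sin λ, cos φ), giving ΔN = 52.282 − 493.257 + 47.339 = -393.64 m.
Horizontal magnitude = √(ΔE² + ΔN²) = √((-589.09)² + (-393.64)²) = 708.50 m.

708.5 m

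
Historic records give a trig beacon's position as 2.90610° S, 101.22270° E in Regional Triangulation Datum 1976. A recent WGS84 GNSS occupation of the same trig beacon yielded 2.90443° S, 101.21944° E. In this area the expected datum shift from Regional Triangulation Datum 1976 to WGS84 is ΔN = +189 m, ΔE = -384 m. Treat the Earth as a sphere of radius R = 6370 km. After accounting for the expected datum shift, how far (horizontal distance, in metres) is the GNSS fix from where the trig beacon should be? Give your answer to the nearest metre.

22 m

Observed coordinate differences: Δφ = +0.00167°, Δλ = -0.00326°.
Converting to metres (1° lat = 111177 m, cos φ = 0.998714): observed ΔN = 185.7 m, observed ΔE = -362.0 m.
Subtracting the expected shift leaves a residual of 185.7 − (189) = -3.3 m north and -362.0 − (-384) = 22.0 m east.
Residual distance = √((-3.3)² + 22.0²) = 22.3 m.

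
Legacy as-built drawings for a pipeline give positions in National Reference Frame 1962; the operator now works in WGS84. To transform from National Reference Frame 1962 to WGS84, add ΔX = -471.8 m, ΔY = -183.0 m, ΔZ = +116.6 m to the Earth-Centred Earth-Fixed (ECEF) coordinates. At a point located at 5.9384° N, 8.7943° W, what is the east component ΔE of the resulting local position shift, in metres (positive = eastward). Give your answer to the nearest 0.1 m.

The local east axis at (φ, λ) is (−sin λ, cos λ, 0), so ΔE = −sin(-8.7943°)·(-471.8) + cos(-8.7943°)·(-183.0) = -252.98 m.

ΔE = -253.0 m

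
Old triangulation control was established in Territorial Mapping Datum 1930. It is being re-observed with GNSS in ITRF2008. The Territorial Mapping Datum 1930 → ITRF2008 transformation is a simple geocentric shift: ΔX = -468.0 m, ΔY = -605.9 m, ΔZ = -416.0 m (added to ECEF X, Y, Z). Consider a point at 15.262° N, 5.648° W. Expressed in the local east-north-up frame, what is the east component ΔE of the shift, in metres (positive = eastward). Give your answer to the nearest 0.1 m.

ΔE = -649.0 m

At φ = 15.262°, λ = -5.648°: sin φ = 0.263233, cos φ = 0.964732, sin λ = -0.098417, cos λ = 0.995145.
ΔE = −sin λ·ΔX + cos λ·ΔY = −(-0.098417)·(-468.0) + (0.995145)·(-605.9) = -649.02 m.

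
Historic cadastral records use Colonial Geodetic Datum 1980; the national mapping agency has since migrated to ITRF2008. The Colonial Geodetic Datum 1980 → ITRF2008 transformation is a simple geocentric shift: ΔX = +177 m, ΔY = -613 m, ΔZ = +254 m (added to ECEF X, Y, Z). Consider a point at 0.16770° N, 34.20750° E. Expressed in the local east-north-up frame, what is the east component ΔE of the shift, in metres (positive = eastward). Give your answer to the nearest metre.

ΔE = -606 m

The local east axis at (φ, λ) is (−sin λ, cos λ, 0), so ΔE = −sin(34.20750°)·177 + cos(34.20750°)·(-613) = -606.46 m.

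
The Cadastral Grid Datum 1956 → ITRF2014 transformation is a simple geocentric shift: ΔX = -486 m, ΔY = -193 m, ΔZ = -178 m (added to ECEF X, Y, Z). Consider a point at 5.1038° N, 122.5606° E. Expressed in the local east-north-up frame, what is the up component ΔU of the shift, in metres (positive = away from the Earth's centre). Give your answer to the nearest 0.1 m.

ΔU = 82.7 m

The local up (radial) axis is (cos φ cos λ, cos φ sin λ, sin φ), giving ΔU = 260.524 − 162.020 − 15.835 = 82.67 m.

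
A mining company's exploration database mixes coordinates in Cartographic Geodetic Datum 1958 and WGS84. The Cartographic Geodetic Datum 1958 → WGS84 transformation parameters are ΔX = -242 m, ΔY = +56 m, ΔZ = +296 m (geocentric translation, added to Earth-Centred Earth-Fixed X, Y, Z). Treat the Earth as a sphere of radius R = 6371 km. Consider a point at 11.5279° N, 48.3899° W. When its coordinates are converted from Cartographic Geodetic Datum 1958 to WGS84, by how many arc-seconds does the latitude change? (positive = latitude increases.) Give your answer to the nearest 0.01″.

Δφ = 10.70″

sin φ = 0.199845, cos φ = 0.979828, sin λ = -0.747681, cos λ = 0.664058.
North component: ΔN = −sin φ cos λ·ΔX − sin φ sin λ·ΔY + cos φ·ΔZ = −(0.199845)(0.664058)(-242) − (0.199845)(-0.747681)(56) + (0.979828)(296) = 330.51 m.
1° of latitude spans πR/180 = 111195 m, so Δφ = 330.51 / 111195 × 3600 = 10.701″.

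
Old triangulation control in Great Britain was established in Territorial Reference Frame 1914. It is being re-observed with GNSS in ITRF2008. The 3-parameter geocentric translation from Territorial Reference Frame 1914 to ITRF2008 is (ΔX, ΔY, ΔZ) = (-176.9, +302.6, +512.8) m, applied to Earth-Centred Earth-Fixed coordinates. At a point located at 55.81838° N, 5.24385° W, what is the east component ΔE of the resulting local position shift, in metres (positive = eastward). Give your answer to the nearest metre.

ΔE = 285 m

At φ = 55.81838°, λ = -5.24385°: sin φ = 0.827261, cos φ = 0.561818, sin λ = -0.091395, cos λ = 0.995815.
ΔE = −sin λ·ΔX + cos λ·ΔY = −(-0.091395)·(-176.9) + (0.995815)·(302.6) = 285.17 m.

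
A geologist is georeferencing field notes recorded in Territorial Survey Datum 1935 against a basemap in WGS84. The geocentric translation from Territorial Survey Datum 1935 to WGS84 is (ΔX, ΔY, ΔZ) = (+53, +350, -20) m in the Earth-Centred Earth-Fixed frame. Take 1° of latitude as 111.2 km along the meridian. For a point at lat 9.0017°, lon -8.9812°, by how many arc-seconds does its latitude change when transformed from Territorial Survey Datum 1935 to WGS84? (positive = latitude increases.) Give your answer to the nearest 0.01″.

sin φ = 0.156464, cos φ = 0.987684, sin λ = -0.156110, cos λ = 0.987740.
North component: ΔN = −sin φ cos λ·ΔX − sin φ sin λ·ΔY + cos φ·ΔZ = −(0.156464)(0.987740)(53) − (0.156464)(-0.156110)(350) + (0.987684)(-20) = -19.40 m.
1° of latitude spans 111200 m, so Δφ = -19.40 / 111200 × 3600 = -0.628″.

Δφ = -0.63″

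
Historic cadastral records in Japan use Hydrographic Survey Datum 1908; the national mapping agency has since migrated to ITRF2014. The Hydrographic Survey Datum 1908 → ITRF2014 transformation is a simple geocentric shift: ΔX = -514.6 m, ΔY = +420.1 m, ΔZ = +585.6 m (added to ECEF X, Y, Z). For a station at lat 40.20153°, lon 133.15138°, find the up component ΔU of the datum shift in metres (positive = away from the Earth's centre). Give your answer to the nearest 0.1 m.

ΔU = 880.9 m

At φ = 40.20153°, λ = 133.15138°: sin φ = 0.645478, cos φ = 0.763779, sin λ = 0.729549, cos λ = -0.683928.
ΔU = cos φ cos λ·ΔX + cos φ sin λ·ΔY + sin φ·ΔZ = (0.763779)(-0.683928)(-514.6) + (0.763779)(0.729549)(420.1) + (0.645478)(585.6) = 880.89 m.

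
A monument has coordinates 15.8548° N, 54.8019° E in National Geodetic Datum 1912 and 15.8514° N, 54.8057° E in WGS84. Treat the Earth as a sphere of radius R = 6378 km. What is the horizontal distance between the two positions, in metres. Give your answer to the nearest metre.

Δφ = 15.8514° − 15.8548° = -0.0034°; Δλ = 54.8057° − 54.8019° = +0.0038°.
1° along a meridian = πR/180 = 111317 m.
ΔN = Δφ × 111317 = -378.5 m; ΔE = Δλ × 111317 × cos(15.8548°) = +0.0038 × 111317 × 0.961957 = 406.9 m.
Distance = √(ΔE² + ΔN²) = √(406.9² + (-378.5)²) = 555.7 m.

556 m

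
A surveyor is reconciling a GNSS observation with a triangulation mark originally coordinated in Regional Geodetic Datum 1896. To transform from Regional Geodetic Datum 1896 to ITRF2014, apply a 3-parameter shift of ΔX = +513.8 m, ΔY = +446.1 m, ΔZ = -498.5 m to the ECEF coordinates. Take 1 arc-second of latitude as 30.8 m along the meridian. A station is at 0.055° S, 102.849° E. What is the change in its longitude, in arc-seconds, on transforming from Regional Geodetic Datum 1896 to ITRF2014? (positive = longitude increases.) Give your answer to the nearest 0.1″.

Δλ = -19.5″

sin φ = -0.000960, cos φ = 1.000000, sin λ = 0.974960, cos λ = -0.222382.
East component: ΔE = −sin λ·ΔX + cos λ·ΔY = −(0.974960)(513.8) + (-0.222382)(446.1) = -600.14 m.
1° of latitude spans 3600 × 30.80 = 110880 m; at latitude φ, 1° of longitude spans that × cos φ = 110879.9 m, so Δλ = -600.14 / 110879.9 × 3600 = -19.485″.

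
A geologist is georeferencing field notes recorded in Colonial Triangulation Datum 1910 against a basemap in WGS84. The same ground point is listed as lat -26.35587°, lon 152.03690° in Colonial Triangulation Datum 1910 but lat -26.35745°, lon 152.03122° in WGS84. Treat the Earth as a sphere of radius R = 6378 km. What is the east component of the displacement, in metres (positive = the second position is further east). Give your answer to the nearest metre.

ΔE = -567 m

Δφ = -26.35745° − -26.35587° = -0.00158°; Δλ = 152.03122° − 152.03690° = -0.00568°.
1° along a meridian = πR/180 = 111317 m.
ΔN = Δφ × 111317 = -175.9 m; ΔE = Δλ × 111317 × cos(-26.35587°) = -0.00568 × 111317 × 0.896054 = -566.6 m.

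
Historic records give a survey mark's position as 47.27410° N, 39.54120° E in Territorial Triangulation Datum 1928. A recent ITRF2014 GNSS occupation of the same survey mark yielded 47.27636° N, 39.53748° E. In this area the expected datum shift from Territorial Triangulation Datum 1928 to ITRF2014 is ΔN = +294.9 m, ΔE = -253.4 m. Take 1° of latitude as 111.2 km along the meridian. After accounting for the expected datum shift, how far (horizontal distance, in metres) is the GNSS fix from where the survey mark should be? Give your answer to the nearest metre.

Observed coordinate differences: Δφ = +0.00226°, Δλ = -0.00372°.
Converting to metres (1° lat = 111200 m, cos φ = 0.678492): observed ΔN = 251.3 m, observed ΔE = -280.7 m.
Subtracting the expected shift leaves a residual of 251.3 − (294.9) = -43.6 m north and -280.7 − (-253.4) = -27.3 m east.
Residual distance = √((-43.6)² + (-27.3)²) = 51.4 m.

51 m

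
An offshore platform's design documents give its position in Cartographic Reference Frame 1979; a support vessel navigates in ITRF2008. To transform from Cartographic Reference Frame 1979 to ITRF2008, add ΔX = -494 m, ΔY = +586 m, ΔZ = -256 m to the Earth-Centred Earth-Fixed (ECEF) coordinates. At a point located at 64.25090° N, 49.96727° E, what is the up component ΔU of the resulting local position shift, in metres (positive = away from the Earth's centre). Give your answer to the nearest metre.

The local up (radial) axis is (cos φ cos λ, cos φ sin λ, sin φ), giving ΔU = -138.042 + 194.924 − 230.580 = -173.70 m.

ΔU = -174 m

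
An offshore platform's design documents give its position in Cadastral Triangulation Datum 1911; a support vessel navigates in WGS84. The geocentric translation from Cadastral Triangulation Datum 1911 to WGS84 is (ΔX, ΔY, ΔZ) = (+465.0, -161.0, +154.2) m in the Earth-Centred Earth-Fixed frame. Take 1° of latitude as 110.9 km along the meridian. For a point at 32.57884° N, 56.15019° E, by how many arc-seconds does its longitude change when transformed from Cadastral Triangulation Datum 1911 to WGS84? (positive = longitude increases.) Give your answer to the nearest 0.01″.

Δλ = -18.33″

sin φ = 0.538460, cos φ = 0.842651, sin λ = 0.830501, cos λ = 0.557018.
East component: ΔE = −sin λ·ΔX + cos λ·ΔY = −(0.830501)(465.0) + (0.557018)(-161.0) = -475.86 m.
1° of latitude spans 110900 m; at latitude φ, 1° of longitude spans that × cos φ = 93450.0 m, so Δλ = -475.86 / 93450.0 × 3600 = -18.332″.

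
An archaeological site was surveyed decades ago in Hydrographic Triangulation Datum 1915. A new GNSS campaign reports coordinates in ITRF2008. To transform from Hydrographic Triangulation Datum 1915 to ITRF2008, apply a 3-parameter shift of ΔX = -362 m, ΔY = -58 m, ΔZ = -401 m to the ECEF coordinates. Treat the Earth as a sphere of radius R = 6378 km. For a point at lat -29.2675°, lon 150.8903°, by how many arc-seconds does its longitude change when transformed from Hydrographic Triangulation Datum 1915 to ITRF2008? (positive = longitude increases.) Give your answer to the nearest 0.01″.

Δλ = 8.41″

sin φ = -0.488888, cos φ = 0.872347, sin λ = 0.486483, cos λ = -0.873690.
East component: ΔE = −sin λ·ΔX + cos λ·ΔY = −(0.486483)(-362) + (-0.873690)(-58) = 226.78 m.
1° of latitude spans πR/180 = 111317 m; at latitude φ, 1° of longitude spans that × cos φ = 97107.1 m, so Δλ = 226.78 / 97107.1 × 3600 = 8.407″.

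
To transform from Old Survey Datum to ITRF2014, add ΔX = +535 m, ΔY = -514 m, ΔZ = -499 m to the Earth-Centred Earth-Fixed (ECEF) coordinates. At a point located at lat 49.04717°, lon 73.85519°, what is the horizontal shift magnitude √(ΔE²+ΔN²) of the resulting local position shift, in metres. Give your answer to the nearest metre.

At φ = 49.04717°, λ = 73.85519°: sin φ = 0.755249, cos φ = 0.655437, sin λ = 0.960562, cos λ = 0.278066.
ΔE = −sin λ·ΔX + cos λ·ΔY = −(0.960562)·(535) + (0.278066)·(-514) = -656.83 m.
ΔN = −sin φ cos λ·ΔX − sin φ sin λ·ΔY + cos φ·ΔZ = −(0.755249)(0.278066)(535) − (0.755249)(0.960562)(-514) + (0.655437)(-499) = -66.53 m.
Horizontal magnitude = √(ΔE² + ΔN²) = √((-656.83)² + (-66.53)²) = 660.19 m.

660 m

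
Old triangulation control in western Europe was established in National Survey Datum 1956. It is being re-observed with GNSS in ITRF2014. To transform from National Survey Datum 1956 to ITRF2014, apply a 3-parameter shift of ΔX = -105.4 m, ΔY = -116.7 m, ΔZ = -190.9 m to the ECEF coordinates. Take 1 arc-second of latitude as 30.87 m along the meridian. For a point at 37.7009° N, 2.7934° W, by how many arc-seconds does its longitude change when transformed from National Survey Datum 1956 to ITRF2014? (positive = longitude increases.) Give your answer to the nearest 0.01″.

Δλ = -4.98″

sin φ = 0.611539, cos φ = 0.791214, sin λ = -0.048735, cos λ = 0.998812.
East component: ΔE = −sin λ·ΔX + cos λ·ΔY = −(-0.048735)(-105.4) + (0.998812)(-116.7) = -121.70 m.
1° of latitude spans 3600 × 30.87 = 111132 m; at latitude φ, 1° of longitude spans that × cos φ = 87929.2 m, so Δλ = -121.70 / 87929.2 × 3600 = -4.983″.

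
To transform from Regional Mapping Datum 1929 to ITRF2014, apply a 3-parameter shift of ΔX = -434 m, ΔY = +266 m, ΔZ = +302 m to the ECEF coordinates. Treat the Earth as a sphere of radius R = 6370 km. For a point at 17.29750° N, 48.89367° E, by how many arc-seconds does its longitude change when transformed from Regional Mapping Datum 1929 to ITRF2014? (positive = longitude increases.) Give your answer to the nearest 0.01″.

Δλ = 17.02″

sin φ = 0.297333, cos φ = 0.954774, sin λ = 0.753491, cos λ = 0.657458.
East component: ΔE = −sin λ·ΔX + cos λ·ΔY = −(0.753491)(-434) + (0.657458)(266) = 501.90 m.
1° of latitude spans πR/180 = 111177 m; at latitude φ, 1° of longitude spans that × cos φ = 106149.3 m, so Δλ = 501.90 / 106149.3 × 3600 = 17.022″.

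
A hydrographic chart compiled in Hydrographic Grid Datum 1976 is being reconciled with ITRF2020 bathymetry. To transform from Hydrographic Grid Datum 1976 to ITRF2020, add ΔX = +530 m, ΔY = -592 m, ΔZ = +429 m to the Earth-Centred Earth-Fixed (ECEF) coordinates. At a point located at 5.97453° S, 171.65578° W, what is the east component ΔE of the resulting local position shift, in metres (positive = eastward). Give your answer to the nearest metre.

The local east axis at (φ, λ) is (−sin λ, cos λ, 0), so ΔE = −sin(-171.65578°)·530 + cos(-171.65578°)·(-592) = 662.65 m.

ΔE = 663 m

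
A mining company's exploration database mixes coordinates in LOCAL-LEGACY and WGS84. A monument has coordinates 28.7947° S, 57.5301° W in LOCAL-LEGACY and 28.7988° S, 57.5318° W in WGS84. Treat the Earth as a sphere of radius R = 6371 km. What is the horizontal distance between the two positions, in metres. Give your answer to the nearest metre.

Δφ = -28.7988° − -28.7947° = -0.0041°; Δλ = -57.5318° − -57.5301° = -0.0017°.
1° along a meridian = πR/180 = 111195 m.
ΔN = Δφ × 111195 = -455.9 m; ΔE = Δλ × 111195 × cos(-28.7947°) = -0.0017 × 111195 × 0.876351 = -165.7 m.
Distance = √(ΔE² + ΔN²) = √((-165.7)² + (-455.9)²) = 485.1 m.

485 m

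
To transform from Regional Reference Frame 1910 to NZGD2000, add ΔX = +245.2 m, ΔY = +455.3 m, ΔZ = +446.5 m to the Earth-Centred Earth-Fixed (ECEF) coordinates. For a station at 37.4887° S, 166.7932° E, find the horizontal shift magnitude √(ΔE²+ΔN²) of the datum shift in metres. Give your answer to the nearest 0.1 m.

568.7 m

The local east axis at (φ, λ) is (−sin λ, cos λ, 0), so ΔE = −sin(166.7932°)·245.2 + cos(166.7932°)·455.3 = -499.28 m.
The local north axis is (−sin φ cos λ, −sin φ sin λ, cos φ), giving ΔN = -145.283 + 63.308 + 354.286 = 272.31 m.
Horizontal magnitude = √(ΔE² + ΔN²) = √((-499.28)² + 272.31²) = 568.71 m.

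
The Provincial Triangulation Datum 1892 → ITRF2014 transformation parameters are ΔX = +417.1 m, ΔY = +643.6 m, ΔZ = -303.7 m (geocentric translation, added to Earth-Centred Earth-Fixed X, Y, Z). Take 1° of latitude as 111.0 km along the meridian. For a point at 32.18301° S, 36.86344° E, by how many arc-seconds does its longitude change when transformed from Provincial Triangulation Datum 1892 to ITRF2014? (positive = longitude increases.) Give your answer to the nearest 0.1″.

Δλ = 10.1″

sin φ = -0.532625, cos φ = 0.846351, sin λ = 0.599910, cos λ = 0.800068.
East component: ΔE = −sin λ·ΔX + cos λ·ΔY = −(0.599910)(417.1) + (0.800068)(643.6) = 264.70 m.
1° of latitude spans 111000 m; at latitude φ, 1° of longitude spans that × cos φ = 93945.0 m, so Δλ = 264.70 / 93945.0 × 3600 = 10.143″.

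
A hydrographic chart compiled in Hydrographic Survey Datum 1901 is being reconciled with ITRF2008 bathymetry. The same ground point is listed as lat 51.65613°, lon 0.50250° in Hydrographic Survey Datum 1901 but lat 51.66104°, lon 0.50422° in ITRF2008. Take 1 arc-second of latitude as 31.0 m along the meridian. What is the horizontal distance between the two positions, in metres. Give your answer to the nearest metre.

561 m

Δφ = 51.66104° − 51.65613° = +0.00491°; Δλ = 0.50422° − 0.50250° = +0.00172°.
1° of latitude = 3600 × 31.00 = 111600 m.
ΔN = Δφ × 111600 = 548.0 m; ΔE = Δλ × 111600 × cos(51.65613°) = +0.00172 × 111600 × 0.620380 = 119.1 m.
Distance = √(ΔE² + ΔN²) = √(119.1² + 548.0²) = 560.7 m.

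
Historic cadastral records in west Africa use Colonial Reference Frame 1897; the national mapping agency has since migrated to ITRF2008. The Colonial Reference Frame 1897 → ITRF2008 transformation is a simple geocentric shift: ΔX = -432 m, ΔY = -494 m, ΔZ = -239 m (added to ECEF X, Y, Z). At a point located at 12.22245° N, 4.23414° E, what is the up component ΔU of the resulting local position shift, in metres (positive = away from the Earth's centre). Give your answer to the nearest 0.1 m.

At φ = 12.22245°, λ = 4.23414°: sin φ = 0.211708, cos φ = 0.977333, sin λ = 0.073832, cos λ = 0.997271.
ΔU = cos φ cos λ·ΔX + cos φ sin λ·ΔY + sin φ·ΔZ = (0.977333)(0.997271)(-432) + (0.977333)(0.073832)(-494) + (0.211708)(-239) = -507.30 m.

ΔU = -507.3 m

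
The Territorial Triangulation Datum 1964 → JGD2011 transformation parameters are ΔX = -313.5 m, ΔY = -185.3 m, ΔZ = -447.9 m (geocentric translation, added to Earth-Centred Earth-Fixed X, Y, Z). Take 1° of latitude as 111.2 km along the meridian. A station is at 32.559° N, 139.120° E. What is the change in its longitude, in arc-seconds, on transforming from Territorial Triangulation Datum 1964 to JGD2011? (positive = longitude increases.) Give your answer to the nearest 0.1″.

sin φ = 0.538168, cos φ = 0.842838, sin λ = 0.654477, cos λ = -0.756082.
East component: ΔE = −sin λ·ΔX + cos λ·ΔY = −(0.654477)(-313.5) + (-0.756082)(-185.3) = 345.28 m.
1° of latitude spans 111200 m; at latitude φ, 1° of longitude spans that × cos φ = 93723.6 m, so Δλ = 345.28 / 93723.6 × 3600 = 13.263″.

Δλ = 13.3″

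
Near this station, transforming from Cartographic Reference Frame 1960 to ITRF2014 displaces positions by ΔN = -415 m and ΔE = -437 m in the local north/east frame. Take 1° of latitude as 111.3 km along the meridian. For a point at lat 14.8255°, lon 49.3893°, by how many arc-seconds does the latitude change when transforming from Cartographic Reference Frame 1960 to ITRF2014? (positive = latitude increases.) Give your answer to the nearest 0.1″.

1° of latitude = 111.3 km, so Δφ = -415.0 / 111300 = -0.0037287° = -13.423″.

Δφ = -13.4″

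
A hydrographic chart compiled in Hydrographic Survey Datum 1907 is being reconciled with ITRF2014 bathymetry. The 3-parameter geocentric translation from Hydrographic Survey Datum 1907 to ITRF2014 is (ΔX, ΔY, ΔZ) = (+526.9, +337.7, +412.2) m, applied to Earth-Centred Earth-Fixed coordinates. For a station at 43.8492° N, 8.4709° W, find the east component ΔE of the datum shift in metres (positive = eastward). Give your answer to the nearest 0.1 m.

At φ = 43.8492°, λ = -8.4709°: sin φ = 0.692763, cos φ = 0.721166, sin λ = -0.147307, cos λ = 0.989091.
ΔE = −sin λ·ΔX + cos λ·ΔY = −(-0.147307)·(526.9) + (0.989091)·(337.7) = 411.63 m.

ΔE = 411.6 m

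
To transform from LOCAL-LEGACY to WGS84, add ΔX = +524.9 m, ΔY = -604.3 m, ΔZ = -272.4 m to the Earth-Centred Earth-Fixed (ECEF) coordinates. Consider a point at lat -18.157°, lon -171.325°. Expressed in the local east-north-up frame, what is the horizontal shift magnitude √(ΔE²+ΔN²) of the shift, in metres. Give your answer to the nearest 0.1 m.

At φ = -18.157°, λ = -171.325°: sin φ = -0.311622, cos φ = 0.950206, sin λ = -0.150829, cos λ = -0.988560.
ΔE = −sin λ·ΔX + cos λ·ΔY = −(-0.150829)·(524.9) + (-0.988560)·(-604.3) = 676.56 m.
ΔN = −sin φ cos λ·ΔX − sin φ sin λ·ΔY + cos φ·ΔZ = −(-0.311622)(-0.988560)(524.9) − (-0.311622)(-0.150829)(-604.3) + (0.950206)(-272.4) = -392.13 m.
Horizontal magnitude = √(ΔE² + ΔN²) = √(676.56² + (-392.13)²) = 781.98 m.

782.0 m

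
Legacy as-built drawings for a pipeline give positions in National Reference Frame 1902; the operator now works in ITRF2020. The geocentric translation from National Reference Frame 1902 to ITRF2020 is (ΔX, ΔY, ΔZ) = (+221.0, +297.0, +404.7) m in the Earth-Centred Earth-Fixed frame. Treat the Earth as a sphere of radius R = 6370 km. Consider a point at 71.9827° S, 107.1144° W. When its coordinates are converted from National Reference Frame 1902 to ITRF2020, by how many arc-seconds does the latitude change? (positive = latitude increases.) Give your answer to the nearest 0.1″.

sin φ = -0.950963, cos φ = 0.309304, sin λ = -0.955719, cos λ = -0.294281.
North component: ΔN = −sin φ cos λ·ΔX − sin φ sin λ·ΔY + cos φ·ΔZ = −(-0.950963)(-0.294281)(221.0) − (-0.950963)(-0.955719)(297.0) + (0.309304)(404.7) = -206.60 m.
1° of latitude spans πR/180 = 111177 m, so Δφ = -206.60 / 111177 × 3600 = -6.690″.

Δφ = -6.7″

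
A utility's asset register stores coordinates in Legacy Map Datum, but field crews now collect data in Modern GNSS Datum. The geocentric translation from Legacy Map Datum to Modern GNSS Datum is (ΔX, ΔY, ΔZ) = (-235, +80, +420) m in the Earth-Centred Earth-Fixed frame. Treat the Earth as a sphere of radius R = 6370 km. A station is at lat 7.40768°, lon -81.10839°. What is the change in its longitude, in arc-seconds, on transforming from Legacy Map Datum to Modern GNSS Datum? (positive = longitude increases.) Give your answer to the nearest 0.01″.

Δλ = -7.18″

sin φ = 0.128929, cos φ = 0.991654, sin λ = -0.987983, cos λ = 0.154566.
East component: ΔE = −sin λ·ΔX + cos λ·ΔY = −(-0.987983)(-235) + (0.154566)(80) = -219.81 m.
1° of latitude spans πR/180 = 111177 m; at latitude φ, 1° of longitude spans that × cos φ = 110249.6 m, so Δλ = -219.81 / 110249.6 × 3600 = -7.178″.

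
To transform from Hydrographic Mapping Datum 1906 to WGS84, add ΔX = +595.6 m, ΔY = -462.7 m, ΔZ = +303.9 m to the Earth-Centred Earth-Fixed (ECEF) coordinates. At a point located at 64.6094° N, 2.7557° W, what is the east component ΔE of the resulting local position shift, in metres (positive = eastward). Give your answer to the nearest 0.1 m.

At φ = 64.6094°, λ = -2.7557°: sin φ = 0.903406, cos φ = 0.428787, sin λ = -0.048077, cos λ = 0.998844.
ΔE = −sin λ·ΔX + cos λ·ΔY = −(-0.048077)·(595.6) + (0.998844)·(-462.7) = -433.53 m.

ΔE = -433.5 m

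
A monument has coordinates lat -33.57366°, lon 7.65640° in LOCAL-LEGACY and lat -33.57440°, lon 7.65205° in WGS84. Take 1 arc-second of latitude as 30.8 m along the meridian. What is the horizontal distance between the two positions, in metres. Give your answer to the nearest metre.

Δφ = -33.57440° − -33.57366° = -0.00074°; Δλ = 7.65205° − 7.65640° = -0.00435°.
1° of latitude = 3600 × 30.80 = 110880 m.
ΔN = Δφ × 110880 = -82.1 m; ΔE = Δλ × 110880 × cos(-33.57366°) = -0.00435 × 110880 × 0.833176 = -401.9 m.
Distance = √(ΔE² + ΔN²) = √((-401.9)² + (-82.1)²) = 410.2 m.

410 m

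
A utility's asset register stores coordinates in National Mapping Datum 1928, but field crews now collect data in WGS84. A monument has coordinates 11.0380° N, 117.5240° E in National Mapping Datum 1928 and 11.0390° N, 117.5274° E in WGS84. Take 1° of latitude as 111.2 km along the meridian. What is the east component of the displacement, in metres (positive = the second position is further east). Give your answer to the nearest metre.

Δφ = 11.0390° − 11.0380° = +0.0010°; Δλ = 117.5274° − 117.5240° = +0.0034°.
ΔN = Δφ × 111200 = 111.2 m; ΔE = Δλ × 111200 × cos(11.0380°) = +0.0034 × 111200 × 0.981500 = 371.1 m.

ΔE = 371 m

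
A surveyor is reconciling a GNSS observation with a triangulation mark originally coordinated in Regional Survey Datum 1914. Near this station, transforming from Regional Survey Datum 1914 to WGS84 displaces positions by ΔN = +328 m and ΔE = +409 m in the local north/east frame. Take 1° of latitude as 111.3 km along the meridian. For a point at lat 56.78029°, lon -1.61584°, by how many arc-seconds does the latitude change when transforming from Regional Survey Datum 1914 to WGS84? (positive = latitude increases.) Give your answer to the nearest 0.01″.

1° of latitude = 111.3 km, so Δφ = 328.0 / 111300 = 0.0029470° = 10.609″.

Δφ = 10.61″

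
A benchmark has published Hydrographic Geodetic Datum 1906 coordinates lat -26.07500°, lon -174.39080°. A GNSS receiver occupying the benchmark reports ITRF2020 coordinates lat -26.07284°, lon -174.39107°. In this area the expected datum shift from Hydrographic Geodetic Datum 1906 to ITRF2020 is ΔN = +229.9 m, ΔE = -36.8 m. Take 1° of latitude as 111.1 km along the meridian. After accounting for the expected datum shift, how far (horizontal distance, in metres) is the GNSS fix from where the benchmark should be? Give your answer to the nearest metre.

14 m

Observed coordinate differences: Δφ = +0.00216°, Δλ = -0.00027°.
Converting to metres (1° lat = 111100 m, cos φ = 0.898219): observed ΔN = 240.0 m, observed ΔE = -26.9 m.
Subtracting the expected shift leaves a residual of 240.0 − (229.9) = 10.1 m north and -26.9 − (-36.8) = 9.9 m east.
Residual distance = √(10.1² + 9.9²) = 14.1 m.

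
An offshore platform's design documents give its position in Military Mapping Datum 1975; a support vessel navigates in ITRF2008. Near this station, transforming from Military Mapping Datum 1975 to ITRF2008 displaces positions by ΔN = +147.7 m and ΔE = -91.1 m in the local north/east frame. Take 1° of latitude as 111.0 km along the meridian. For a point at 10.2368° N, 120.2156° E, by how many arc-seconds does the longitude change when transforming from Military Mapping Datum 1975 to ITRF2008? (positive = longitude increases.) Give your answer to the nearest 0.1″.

At latitude 10.2368°, cos φ = 0.984082.
1° of longitude at this latitude = 111.0 × cos φ = 109.23 km, so Δλ = -91.1 / 109233.1 = -0.0008340° = -3.002″.

Δλ = -3.0″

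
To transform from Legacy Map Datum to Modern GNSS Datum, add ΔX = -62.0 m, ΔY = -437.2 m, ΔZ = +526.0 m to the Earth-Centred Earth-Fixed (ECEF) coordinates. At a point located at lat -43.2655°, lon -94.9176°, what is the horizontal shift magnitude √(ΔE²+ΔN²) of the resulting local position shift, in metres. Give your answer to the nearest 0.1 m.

At φ = -43.2655°, λ = -94.9176°: sin φ = -0.685380, cos φ = 0.728186, sin λ = -0.996319, cos λ = -0.085723.
ΔE = −sin λ·ΔX + cos λ·ΔY = −(-0.996319)·(-62.0) + (-0.085723)·(-437.2) = -24.29 m.
ΔN = −sin φ cos λ·ΔX − sin φ sin λ·ΔY + cos φ·ΔZ = −(-0.685380)(-0.085723)(-62.0) − (-0.685380)(-0.996319)(-437.2) + (0.728186)(526.0) = 685.21 m.
Horizontal magnitude = √(ΔE² + ΔN²) = √((-24.29)² + 685.21²) = 685.64 m.

685.6 m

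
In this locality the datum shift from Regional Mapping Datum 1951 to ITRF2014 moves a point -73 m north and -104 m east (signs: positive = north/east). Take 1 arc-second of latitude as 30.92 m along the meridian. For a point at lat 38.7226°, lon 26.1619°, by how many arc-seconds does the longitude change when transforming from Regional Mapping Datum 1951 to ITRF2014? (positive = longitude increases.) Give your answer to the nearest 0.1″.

Δλ = -4.3″

At latitude 38.7226°, cos φ = 0.780184.
1″ of longitude at this latitude = 30.92 × cos φ = 24.1233 m, so Δλ = -104.0 / 24.1233 = -4.311″.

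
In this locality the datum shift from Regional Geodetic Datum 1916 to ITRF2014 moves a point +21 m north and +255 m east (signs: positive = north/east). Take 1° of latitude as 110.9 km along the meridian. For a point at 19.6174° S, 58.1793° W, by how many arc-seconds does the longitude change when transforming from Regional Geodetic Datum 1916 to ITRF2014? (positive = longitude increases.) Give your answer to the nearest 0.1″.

Δλ = 8.8″

At latitude -19.6174°, cos φ = 0.941956.
1° of longitude at this latitude = 110.9 × cos φ = 104.46 km, so Δλ = 255.0 / 104462.9 = 0.0024411° = 8.788″.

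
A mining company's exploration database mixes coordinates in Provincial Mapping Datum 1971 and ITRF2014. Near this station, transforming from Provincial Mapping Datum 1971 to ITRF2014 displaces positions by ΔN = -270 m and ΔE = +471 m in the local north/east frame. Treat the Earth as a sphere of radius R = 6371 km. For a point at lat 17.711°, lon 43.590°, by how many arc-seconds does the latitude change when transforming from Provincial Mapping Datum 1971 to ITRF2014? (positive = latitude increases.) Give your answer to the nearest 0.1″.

On a sphere of radius R, 1 rad of latitude = R, so Δφ = ΔN / R = -270.0 / 6371000 = -4.2380e-05 rad = -8.741″.

Δφ = -8.7″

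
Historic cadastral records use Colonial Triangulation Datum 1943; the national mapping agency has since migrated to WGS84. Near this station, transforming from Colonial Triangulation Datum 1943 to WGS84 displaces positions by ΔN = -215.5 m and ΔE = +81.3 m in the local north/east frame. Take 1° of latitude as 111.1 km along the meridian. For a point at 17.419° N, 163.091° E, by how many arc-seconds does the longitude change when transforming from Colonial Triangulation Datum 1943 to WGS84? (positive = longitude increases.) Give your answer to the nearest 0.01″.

At latitude 17.419°, cos φ = 0.954141.
1° of longitude at this latitude = 111.1 × cos φ = 106.01 km, so Δλ = 81.3 / 106005.1 = 0.0007669° = 2.761″.

Δλ = 2.76″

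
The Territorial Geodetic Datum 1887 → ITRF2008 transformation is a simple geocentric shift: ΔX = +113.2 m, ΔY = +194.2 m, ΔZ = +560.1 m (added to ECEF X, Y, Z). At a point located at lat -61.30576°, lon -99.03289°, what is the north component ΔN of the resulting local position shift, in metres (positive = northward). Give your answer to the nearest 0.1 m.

ΔN = 85.1 m

At φ = -61.30576°, λ = -99.03289°: sin φ = -0.877194, cos φ = 0.480135, sin λ = -0.987598, cos λ = -0.157001.
ΔN = −sin φ cos λ·ΔX − sin φ sin λ·ΔY + cos φ·ΔZ = −(-0.877194)(-0.157001)(113.2) − (-0.877194)(-0.987598)(194.2) + (0.480135)(560.1) = 85.10 m.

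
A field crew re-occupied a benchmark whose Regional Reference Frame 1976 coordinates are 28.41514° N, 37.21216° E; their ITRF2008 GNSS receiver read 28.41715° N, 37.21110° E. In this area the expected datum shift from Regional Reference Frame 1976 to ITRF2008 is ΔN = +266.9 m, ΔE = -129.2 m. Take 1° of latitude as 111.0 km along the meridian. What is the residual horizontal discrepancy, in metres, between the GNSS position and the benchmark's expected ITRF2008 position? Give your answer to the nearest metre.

Observed coordinate differences: Δφ = +0.00201°, Δλ = -0.00106°.
Converting to metres (1° lat = 111000 m, cos φ = 0.879523): observed ΔN = 223.1 m, observed ΔE = -103.5 m.
Subtracting the expected shift leaves a residual of 223.1 − (266.9) = -43.8 m north and -103.5 − (-129.2) = 25.7 m east.
Residual distance = √((-43.8)² + 25.7²) = 50.8 m.

51 m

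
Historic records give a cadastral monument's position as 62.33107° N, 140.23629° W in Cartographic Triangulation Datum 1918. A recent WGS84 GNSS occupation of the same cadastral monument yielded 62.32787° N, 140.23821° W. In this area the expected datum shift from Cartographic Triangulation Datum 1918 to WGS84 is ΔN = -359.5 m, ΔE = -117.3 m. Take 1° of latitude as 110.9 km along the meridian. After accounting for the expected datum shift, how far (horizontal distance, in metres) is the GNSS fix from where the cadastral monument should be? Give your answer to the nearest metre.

Observed coordinate differences: Δφ = -0.00320°, Δλ = -0.00192°.
Converting to metres (1° lat = 110900 m, cos φ = 0.464362): observed ΔN = -354.9 m, observed ΔE = -98.9 m.
Subtracting the expected shift leaves a residual of -354.9 − (-359.5) = 4.6 m north and -98.9 − (-117.3) = 18.4 m east.
Residual distance = √(4.6² + 18.4²) = 19.0 m.

19 m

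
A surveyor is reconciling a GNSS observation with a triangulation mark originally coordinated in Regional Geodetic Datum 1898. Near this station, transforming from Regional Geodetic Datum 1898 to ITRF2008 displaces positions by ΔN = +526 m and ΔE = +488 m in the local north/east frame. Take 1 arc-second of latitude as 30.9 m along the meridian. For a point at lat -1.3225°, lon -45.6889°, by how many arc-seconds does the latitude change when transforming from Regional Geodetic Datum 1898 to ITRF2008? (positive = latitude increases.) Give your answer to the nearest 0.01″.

1″ of latitude = 30.90 m, so Δφ = 526.0 / 30.90 = 17.023″.

Δφ = 17.02″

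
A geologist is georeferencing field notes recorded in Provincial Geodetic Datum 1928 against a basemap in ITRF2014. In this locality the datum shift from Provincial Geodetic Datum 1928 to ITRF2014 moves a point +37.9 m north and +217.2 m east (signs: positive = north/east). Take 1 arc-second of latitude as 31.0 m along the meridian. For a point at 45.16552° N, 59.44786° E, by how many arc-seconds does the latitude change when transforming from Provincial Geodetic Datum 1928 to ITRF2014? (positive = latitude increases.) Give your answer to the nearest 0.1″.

Δφ = 1.2″

1″ of latitude = 31.00 m, so Δφ = 37.9 / 31.00 = 1.223″.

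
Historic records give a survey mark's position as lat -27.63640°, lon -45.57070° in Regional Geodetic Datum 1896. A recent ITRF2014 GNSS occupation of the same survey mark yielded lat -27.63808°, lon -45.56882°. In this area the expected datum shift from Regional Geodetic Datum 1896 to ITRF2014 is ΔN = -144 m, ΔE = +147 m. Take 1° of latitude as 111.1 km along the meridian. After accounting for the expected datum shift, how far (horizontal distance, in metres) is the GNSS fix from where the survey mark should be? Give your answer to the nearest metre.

Observed coordinate differences: Δφ = -0.00168°, Δλ = +0.00188°.
Converting to metres (1° lat = 111100 m, cos φ = 0.885909): observed ΔN = -186.6 m, observed ΔE = 185.0 m.
Subtracting the expected shift leaves a residual of -186.6 − (-144) = -42.6 m north and 185.0 − (147) = 38.0 m east.
Residual distance = √((-42.6)² + 38.0²) = 57.1 m.

57 m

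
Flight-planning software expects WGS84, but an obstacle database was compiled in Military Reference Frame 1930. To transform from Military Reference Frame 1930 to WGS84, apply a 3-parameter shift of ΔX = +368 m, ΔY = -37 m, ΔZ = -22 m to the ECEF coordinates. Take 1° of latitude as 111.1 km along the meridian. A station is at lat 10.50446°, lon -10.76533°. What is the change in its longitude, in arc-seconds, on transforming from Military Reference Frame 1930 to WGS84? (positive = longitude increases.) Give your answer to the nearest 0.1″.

Δλ = 1.1″

sin φ = 0.182312, cos φ = 0.983241, sin λ = -0.186787, cos λ = 0.982400.
East component: ΔE = −sin λ·ΔX + cos λ·ΔY = −(-0.186787)(368) + (0.982400)(-37) = 32.39 m.
1° of latitude spans 111100 m; at latitude φ, 1° of longitude spans that × cos φ = 109238.0 m, so Δλ = 32.39 / 109238.0 × 3600 = 1.067″.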